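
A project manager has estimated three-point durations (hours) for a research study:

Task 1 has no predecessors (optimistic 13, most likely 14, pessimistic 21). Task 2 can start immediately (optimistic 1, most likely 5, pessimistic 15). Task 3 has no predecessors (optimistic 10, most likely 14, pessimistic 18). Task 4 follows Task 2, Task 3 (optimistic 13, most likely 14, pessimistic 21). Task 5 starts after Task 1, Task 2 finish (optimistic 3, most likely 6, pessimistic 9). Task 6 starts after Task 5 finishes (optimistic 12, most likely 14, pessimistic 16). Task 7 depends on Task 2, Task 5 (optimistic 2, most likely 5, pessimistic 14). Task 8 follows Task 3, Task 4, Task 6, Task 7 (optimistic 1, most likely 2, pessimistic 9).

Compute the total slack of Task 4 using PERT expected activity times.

6 hours

te_Task 1 = (13 + 4·14 + 21)/6 = 90/6 = 15
te_Task 2 = (1 + 4·5 + 15)/6 = 36/6 = 6
te_Task 3 = (10 + 4·14 + 18)/6 = 84/6 = 14
te_Task 4 = (13 + 4·14 + 21)/6 = 90/6 = 15
te_Task 5 = (3 + 4·6 + 9)/6 = 36/6 = 6
te_Task 6 = (12 + 4·14 + 16)/6 = 84/6 = 14
te_Task 7 = (2 + 4·5 + 14)/6 = 36/6 = 6
te_Task 8 = (1 + 4·2 + 9)/6 = 18/6 = 3

Forward pass:
ES_Task 1 = 0; EF_Task 1 = 15
ES_Task 2 = 0; EF_Task 2 = 6
ES_Task 3 = 0; EF_Task 3 = 14
ES_Task 4 = max(EF_Task 2=6, EF_Task 3=14) = 14; EF_Task 4 = 14+15 = 29
ES_Task 5 = max(EF_Task 1=15, EF_Task 2=6) = 15; EF_Task 5 = 15+6 = 21
ES_Task 6 = 21; EF_Task 6 = 21+14 = 35
ES_Task 7 = max(EF_Task 2=6, EF_Task 5=21) = 21; EF_Task 7 = 21+6 = 27
ES_Task 8 = max(EF_Task 3=14, EF_Task 4=29, EF_Task 6=35, EF_Task 7=27) = 35; EF_Task 8 = 35+3 = 38
Expected project duration μ = 38 hours. Critical path: Task 1 → Task 5 → Task 6 → Task 8.

Backward pass:
LF_Task 8 = 38; LS_Task 8 = 38−3 = 35
LF_Task 7 = LS_Task 8 = 35; LS_Task 7 = 35−6 = 29
LF_Task 6 = LS_Task 8 = 35; LS_Task 6 = 35−14 = 21
LF_Task 5 = min(LS_Task 6=21, LS_Task 7=29) = 21; LS_Task 5 = 21−6 = 15
LF_Task 4 = LS_Task 8 = 35; LS_Task 4 = 35−15 = 20
LF_Task 3 = min(LS_Task 4=20, LS_Task 8=35) = 20; LS_Task 3 = 20−14 = 6
LF_Task 2 = min(LS_Task 4=20, LS_Task 5=15, LS_Task 7=29) = 15; LS_Task 2 = 15−6 = 9
LF_Task 1 = LS_Task 5 = 15; LS_Task 1 = 15−15 = 0
Slack_Task 4 = LS_Task 4 − ES_Task 4 = 20 − 14 = 6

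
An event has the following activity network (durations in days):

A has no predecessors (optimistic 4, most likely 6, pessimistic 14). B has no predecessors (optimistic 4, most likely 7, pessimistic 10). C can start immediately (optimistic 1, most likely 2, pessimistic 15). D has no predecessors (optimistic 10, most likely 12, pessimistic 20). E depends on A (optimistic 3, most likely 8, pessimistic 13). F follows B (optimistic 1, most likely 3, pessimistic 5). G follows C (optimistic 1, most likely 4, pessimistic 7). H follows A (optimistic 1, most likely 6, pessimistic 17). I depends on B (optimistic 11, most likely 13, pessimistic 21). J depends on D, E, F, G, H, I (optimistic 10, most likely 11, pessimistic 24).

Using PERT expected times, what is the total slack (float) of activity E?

6 days

te_A = (4 + 4·6 + 14)/6 = 42/6 = 7
te_B = (4 + 4·7 + 10)/6 = 42/6 = 7
te_C = (1 + 4·2 + 15)/6 = 24/6 = 4
te_D = (10 + 4·12 + 20)/6 = 78/6 = 13
te_E = (3 + 4·8 + 13)/6 = 48/6 = 8
te_F = (1 + 4·3 + 5)/6 = 18/6 = 3
te_G = (1 + 4·4 + 7)/6 = 24/6 = 4
te_H = (1 + 4·6 + 17)/6 = 42/6 = 7
te_I = (11 + 4·13 + 21)/6 = 84/6 = 14
te_J = (10 + 4·11 + 24)/6 = 78/6 = 13

Forward pass:
ES_A = 0; EF_A = 7
ES_B = 0; EF_B = 7
ES_C = 0; EF_C = 4
ES_D = 0; EF_D = 13
ES_E = 7; EF_E = 7+8 = 15
ES_F = 7; EF_F = 7+3 = 10
ES_G = 4; EF_G = 4+4 = 8
ES_H = 7; EF_H = 7+7 = 14
ES_I = 7; EF_I = 7+14 = 21
ES_J = max(EF_D=13, EF_E=15, EF_F=10, EF_G=8, EF_H=14, EF_I=21) = 21; EF_J = 21+13 = 34
Expected project duration μ = 34 days. Critical path: B → I → J.

Backward pass:
LF_J = 34; LS_J = 34−13 = 21
LF_I = LS_J = 21; LS_I = 21−14 = 7
LF_H = LS_J = 21; LS_H = 21−7 = 14
LF_G = LS_J = 21; LS_G = 21−4 = 17
LF_F = LS_J = 21; LS_F = 21−3 = 18
LF_E = LS_J = 21; LS_E = 21−8 = 13
LF_D = LS_J = 21; LS_D = 21−13 = 8
LF_C = LS_G = 17; LS_C = 17−4 = 13
LF_B = min(LS_F=18, LS_I=7) = 7; LS_B = 7−7 = 0
LF_A = min(LS_E=13, LS_H=14) = 13; LS_A = 13−7 = 6
Slack_E = LS_E − ES_E = 13 − 7 = 6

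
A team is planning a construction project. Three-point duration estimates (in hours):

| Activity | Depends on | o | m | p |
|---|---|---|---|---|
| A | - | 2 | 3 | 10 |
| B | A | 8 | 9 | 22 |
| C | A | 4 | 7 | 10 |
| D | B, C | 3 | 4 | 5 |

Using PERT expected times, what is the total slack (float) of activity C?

te_A = (2 + 4·3 + 10)/6 = 24/6 = 4
te_B = (8 + 4·9 + 22)/6 = 66/6 = 11
te_C = (4 + 4·7 + 10)/6 = 42/6 = 7
te_D = (3 + 4·4 + 5)/6 = 24/6 = 4

Forward pass:
ES_A = 0; EF_A = 4
ES_B = 4; EF_B = 4+11 = 15
ES_C = 4; EF_C = 4+7 = 11
ES_D = max(EF_B=15, EF_C=11) = 15; EF_D = 15+4 = 19
Expected project duration μ = 19 hours. Critical path: A → B → D.

Backward pass:
LF_D = 19; LS_D = 19−4 = 15
LF_C = LS_D = 15; LS_C = 15−7 = 8
LF_B = LS_D = 15; LS_B = 15−11 = 4
LF_A = min(LS_B=4, LS_C=8) = 4; LS_A = 4−4 = 0
Slack_C = LS_C − ES_C = 8 − 4 = 4

4 hours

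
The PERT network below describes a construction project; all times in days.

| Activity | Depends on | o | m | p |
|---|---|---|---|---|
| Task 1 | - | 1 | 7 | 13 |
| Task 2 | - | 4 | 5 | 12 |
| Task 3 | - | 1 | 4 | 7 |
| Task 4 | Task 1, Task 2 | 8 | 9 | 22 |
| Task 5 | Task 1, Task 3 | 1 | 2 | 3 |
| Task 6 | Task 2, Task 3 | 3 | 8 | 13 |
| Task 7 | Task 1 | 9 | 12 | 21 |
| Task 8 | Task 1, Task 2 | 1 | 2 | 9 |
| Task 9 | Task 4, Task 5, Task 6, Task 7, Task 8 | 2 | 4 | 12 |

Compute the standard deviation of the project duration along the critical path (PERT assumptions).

3.28 days

te_Task 1 = (1 + 4·7 + 13)/6 = 42/6 = 7; σ²_Task 1 = ((13−1)/6)² = 4.000
te_Task 2 = (4 + 4·5 + 12)/6 = 36/6 = 6; σ²_Task 2 = ((12−4)/6)² = 1.778
te_Task 3 = (1 + 4·4 + 7)/6 = 24/6 = 4; σ²_Task 3 = ((7−1)/6)² = 1.000
te_Task 4 = (8 + 4·9 + 22)/6 = 66/6 = 11; σ²_Task 4 = ((22−8)/6)² = 5.444
te_Task 5 = (1 + 4·2 + 3)/6 = 12/6 = 2; σ²_Task 5 = ((3−1)/6)² = 0.111
te_Task 6 = (3 + 4·8 + 13)/6 = 48/6 = 8; σ²_Task 6 = ((13−3)/6)² = 2.778
te_Task 7 = (9 + 4·12 + 21)/6 = 78/6 = 13; σ²_Task 7 = ((21−9)/6)² = 4.000
te_Task 8 = (1 + 4·2 + 9)/6 = 18/6 = 3; σ²_Task 8 = ((9−1)/6)² = 1.778
te_Task 9 = (2 + 4·4 + 12)/6 = 30/6 = 5; σ²_Task 9 = ((12−2)/6)² = 2.778

Forward pass:
ES_Task 1 = 0; EF_Task 1 = 7
ES_Task 2 = 0; EF_Task 2 = 6
ES_Task 3 = 0; EF_Task 3 = 4
ES_Task 4 = max(EF_Task 1=7, EF_Task 2=6) = 7; EF_Task 4 = 7+11 = 18
ES_Task 5 = max(EF_Task 1=7, EF_Task 3=4) = 7; EF_Task 5 = 7+2 = 9
ES_Task 6 = max(EF_Task 2=6, EF_Task 3=4) = 6; EF_Task 6 = 6+8 = 14
ES_Task 7 = 7; EF_Task 7 = 7+13 = 20
ES_Task 8 = max(EF_Task 1=7, EF_Task 2=6) = 7; EF_Task 8 = 7+3 = 10
ES_Task 9 = max(EF_Task 4=18, EF_Task 5=9, EF_Task 6=14, EF_Task 7=20, EF_Task 8=10) = 20; EF_Task 9 = 20+5 = 25
Expected project duration μ = 25 days. Critical path: Task 1 → Task 7 → Task 9.

Variance along critical path = 4.000 + 4.000 + 2.778 = 10.778
σ = √10.778 = 3.283 days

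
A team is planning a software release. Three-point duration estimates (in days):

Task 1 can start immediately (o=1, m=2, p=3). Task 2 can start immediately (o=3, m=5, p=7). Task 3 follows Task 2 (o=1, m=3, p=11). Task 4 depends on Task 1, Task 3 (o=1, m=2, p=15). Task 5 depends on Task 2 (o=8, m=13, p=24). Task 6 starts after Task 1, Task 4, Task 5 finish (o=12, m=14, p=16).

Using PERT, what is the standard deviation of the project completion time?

2.83 days

te_Task 1 = (1 + 4·2 + 3)/6 = 12/6 = 2; σ²_Task 1 = ((3−1)/6)² = 0.111
te_Task 2 = (3 + 4·5 + 7)/6 = 30/6 = 5; σ²_Task 2 = ((7−3)/6)² = 0.444
te_Task 3 = (1 + 4·3 + 11)/6 = 24/6 = 4; σ²_Task 3 = ((11−1)/6)² = 2.778
te_Task 4 = (1 + 4·2 + 15)/6 = 24/6 = 4; σ²_Task 4 = ((15−1)/6)² = 5.444
te_Task 5 = (8 + 4·13 + 24)/6 = 84/6 = 14; σ²_Task 5 = ((24−8)/6)² = 7.111
te_Task 6 = (12 + 4·14 + 16)/6 = 84/6 = 14; σ²_Task 6 = ((16−12)/6)² = 0.444

Forward pass:
ES_Task 1 = 0; EF_Task 1 = 2
ES_Task 2 = 0; EF_Task 2 = 5
ES_Task 3 = 5; EF_Task 3 = 5+4 = 9
ES_Task 4 = max(EF_Task 1=2, EF_Task 3=9) = 9; EF_Task 4 = 9+4 = 13
ES_Task 5 = 5; EF_Task 5 = 5+14 = 19
ES_Task 6 = max(EF_Task 1=2, EF_Task 4=13, EF_Task 5=19) = 19; EF_Task 6 = 19+14 = 33
Expected project duration μ = 33 days. Critical path: Task 2 → Task 5 → Task 6.

Variance along critical path = 0.444 + 7.111 + 0.444 = 8.000
σ = √8.000 = 2.828 days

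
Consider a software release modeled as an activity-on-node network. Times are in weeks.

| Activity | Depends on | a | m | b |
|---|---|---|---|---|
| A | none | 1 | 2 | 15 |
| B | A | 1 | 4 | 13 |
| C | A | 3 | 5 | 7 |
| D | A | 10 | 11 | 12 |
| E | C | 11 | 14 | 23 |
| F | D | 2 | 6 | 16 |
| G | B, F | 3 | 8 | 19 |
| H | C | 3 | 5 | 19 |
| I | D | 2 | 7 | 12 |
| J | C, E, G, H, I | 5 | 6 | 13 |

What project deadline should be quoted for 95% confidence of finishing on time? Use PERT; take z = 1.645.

te_A = (1 + 4·2 + 15)/6 = 24/6 = 4; σ²_A = ((15−1)/6)² = 5.444
te_B = (1 + 4·4 + 13)/6 = 30/6 = 5; σ²_B = ((13−1)/6)² = 4.000
te_C = (3 + 4·5 + 7)/6 = 30/6 = 5; σ²_C = ((7−3)/6)² = 0.444
te_D = (10 + 4·11 + 12)/6 = 66/6 = 11; σ²_D = ((12−10)/6)² = 0.111
te_E = (11 + 4·14 + 23)/6 = 90/6 = 15; σ²_E = ((23−11)/6)² = 4.000
te_F = (2 + 4·6 + 16)/6 = 42/6 = 7; σ²_F = ((16−2)/6)² = 5.444
te_G = (3 + 4·8 + 19)/6 = 54/6 = 9; σ²_G = ((19−3)/6)² = 7.111
te_H = (3 + 4·5 + 19)/6 = 42/6 = 7; σ²_H = ((19−3)/6)² = 7.111
te_I = (2 + 4·7 + 12)/6 = 42/6 = 7; σ²_I = ((12−2)/6)² = 2.778
te_J = (5 + 4·6 + 13)/6 = 42/6 = 7; σ²_J = ((13−5)/6)² = 1.778

Forward pass:
ES_A = 0; EF_A = 4
ES_B = 4; EF_B = 4+5 = 9
ES_C = 4; EF_C = 4+5 = 9
ES_D = 4; EF_D = 4+11 = 15
ES_E = 9; EF_E = 9+15 = 24
ES_F = 15; EF_F = 15+7 = 22
ES_G = max(EF_B=9, EF_F=22) = 22; EF_G = 22+9 = 31
ES_H = 9; EF_H = 9+7 = 16
ES_I = 15; EF_I = 15+7 = 22
ES_J = max(EF_C=9, EF_E=24, EF_G=31, EF_H=16, EF_I=22) = 31; EF_J = 31+7 = 38
Expected project duration μ = 38 weeks. Critical path: A → D → F → G → J.

Variance along critical path = 5.444 + 0.111 + 5.444 + 7.111 + 1.778 = 19.889; σ = 4.460 weeks.
D = μ + z·σ = 38 + 1.645·4.460 = 45.3 weeks

45.3 weeks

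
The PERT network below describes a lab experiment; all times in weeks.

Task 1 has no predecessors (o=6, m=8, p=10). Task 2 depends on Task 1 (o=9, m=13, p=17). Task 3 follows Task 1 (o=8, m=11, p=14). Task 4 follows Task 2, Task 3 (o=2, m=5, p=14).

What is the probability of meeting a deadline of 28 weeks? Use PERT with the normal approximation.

0.656

te_Task 1 = (6 + 4·8 + 10)/6 = 48/6 = 8; σ²_Task 1 = ((10−6)/6)² = 0.444
te_Task 2 = (9 + 4·13 + 17)/6 = 78/6 = 13; σ²_Task 2 = ((17−9)/6)² = 1.778
te_Task 3 = (8 + 4·11 + 14)/6 = 66/6 = 11; σ²_Task 3 = ((14−8)/6)² = 1.000
te_Task 4 = (2 + 4·5 + 14)/6 = 36/6 = 6; σ²_Task 4 = ((14−2)/6)² = 4.000

Forward pass:
ES_Task 1 = 0; EF_Task 1 = 8
ES_Task 2 = 8; EF_Task 2 = 8+13 = 21
ES_Task 3 = 8; EF_Task 3 = 8+11 = 19
ES_Task 4 = max(EF_Task 2=21, EF_Task 3=19) = 21; EF_Task 4 = 21+6 = 27
Expected project duration μ = 27 weeks. Critical path: Task 1 → Task 2 → Task 4.

Variance along critical path = 0.444 + 1.778 + 4.000 = 6.222; σ = √6.222 = 2.494 weeks.
Z = (28 − 27) / 2.494 = 0.401
P(T ≤ 28) = Φ(0.401) ≈ 0.656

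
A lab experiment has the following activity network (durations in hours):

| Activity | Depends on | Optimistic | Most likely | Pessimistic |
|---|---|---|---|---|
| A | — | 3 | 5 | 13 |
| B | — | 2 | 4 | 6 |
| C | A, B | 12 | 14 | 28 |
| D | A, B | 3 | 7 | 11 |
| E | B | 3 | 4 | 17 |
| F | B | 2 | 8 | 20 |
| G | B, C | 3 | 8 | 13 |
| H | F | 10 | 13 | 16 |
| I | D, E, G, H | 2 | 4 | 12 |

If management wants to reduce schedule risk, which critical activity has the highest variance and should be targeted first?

te_A = (3 + 4·5 + 13)/6 = 36/6 = 6; σ²_A = ((13−3)/6)² = 2.778
te_B = (2 + 4·4 + 6)/6 = 24/6 = 4; σ²_B = ((6−2)/6)² = 0.444
te_C = (12 + 4·14 + 28)/6 = 96/6 = 16; σ²_C = ((28−12)/6)² = 7.111
te_D = (3 + 4·7 + 11)/6 = 42/6 = 7; σ²_D = ((11−3)/6)² = 1.778
te_E = (3 + 4·4 + 17)/6 = 36/6 = 6; σ²_E = ((17−3)/6)² = 5.444
te_F = (2 + 4·8 + 20)/6 = 54/6 = 9; σ²_F = ((20−2)/6)² = 9.000
te_G = (3 + 4·8 + 13)/6 = 48/6 = 8; σ²_G = ((13−3)/6)² = 2.778
te_H = (10 + 4·13 + 16)/6 = 78/6 = 13; σ²_H = ((16−10)/6)² = 1.000
te_I = (2 + 4·4 + 12)/6 = 30/6 = 5; σ²_I = ((12−2)/6)² = 2.778

Forward pass:
ES_A = 0; EF_A = 6
ES_B = 0; EF_B = 4
ES_C = max(EF_A=6, EF_B=4) = 6; EF_C = 6+16 = 22
ES_D = max(EF_A=6, EF_B=4) = 6; EF_D = 6+7 = 13
ES_E = 4; EF_E = 4+6 = 10
ES_F = 4; EF_F = 4+9 = 13
ES_G = max(EF_B=4, EF_C=22) = 22; EF_G = 22+8 = 30
ES_H = 13; EF_H = 13+13 = 26
ES_I = max(EF_D=13, EF_E=10, EF_G=30, EF_H=26) = 30; EF_I = 30+5 = 35
Expected project duration μ = 35 hours. Critical path: A → C → G → I.

Variances on critical path: σ²_A=2.778, σ²_C=7.111, σ²_G=2.778, σ²_I=2.778.
Largest is σ²_C = 7.111.

C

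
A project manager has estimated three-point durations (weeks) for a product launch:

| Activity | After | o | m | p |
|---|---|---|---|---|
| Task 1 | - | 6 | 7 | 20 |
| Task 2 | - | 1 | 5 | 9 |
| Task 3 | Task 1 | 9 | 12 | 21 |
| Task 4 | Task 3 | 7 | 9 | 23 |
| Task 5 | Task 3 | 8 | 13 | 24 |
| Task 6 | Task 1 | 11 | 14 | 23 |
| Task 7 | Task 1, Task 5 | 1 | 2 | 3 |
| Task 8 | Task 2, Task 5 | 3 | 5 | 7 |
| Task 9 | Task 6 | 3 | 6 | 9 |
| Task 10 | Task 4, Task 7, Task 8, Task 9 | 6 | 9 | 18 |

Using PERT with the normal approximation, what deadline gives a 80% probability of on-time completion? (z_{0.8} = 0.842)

te_Task 1 = (6 + 4·7 + 20)/6 = 54/6 = 9; σ²_Task 1 = ((20−6)/6)² = 5.444
te_Task 2 = (1 + 4·5 + 9)/6 = 30/6 = 5; σ²_Task 2 = ((9−1)/6)² = 1.778
te_Task 3 = (9 + 4·12 + 21)/6 = 78/6 = 13; σ²_Task 3 = ((21−9)/6)² = 4.000
te_Task 4 = (7 + 4·9 + 23)/6 = 66/6 = 11; σ²_Task 4 = ((23−7)/6)² = 7.111
te_Task 5 = (8 + 4·13 + 24)/6 = 84/6 = 14; σ²_Task 5 = ((24−8)/6)² = 7.111
te_Task 6 = (11 + 4·14 + 23)/6 = 90/6 = 15; σ²_Task 6 = ((23−11)/6)² = 4.000
te_Task 7 = (1 + 4·2 + 3)/6 = 12/6 = 2; σ²_Task 7 = ((3−1)/6)² = 0.111
te_Task 8 = (3 + 4·5 + 7)/6 = 30/6 = 5; σ²_Task 8 = ((7−3)/6)² = 0.444
te_Task 9 = (3 + 4·6 + 9)/6 = 36/6 = 6; σ²_Task 9 = ((9−3)/6)² = 1.000
te_Task 10 = (6 + 4·9 + 18)/6 = 60/6 = 10; σ²_Task 10 = ((18−6)/6)² = 4.000

Forward pass:
ES_Task 1 = 0; EF_Task 1 = 9
ES_Task 2 = 0; EF_Task 2 = 5
ES_Task 3 = 9; EF_Task 3 = 9+13 = 22
ES_Task 4 = 22; EF_Task 4 = 22+11 = 33
ES_Task 5 = 22; EF_Task 5 = 22+14 = 36
ES_Task 6 = 9; EF_Task 6 = 9+15 = 24
ES_Task 7 = max(EF_Task 1=9, EF_Task 5=36) = 36; EF_Task 7 = 36+2 = 38
ES_Task 8 = max(EF_Task 2=5, EF_Task 5=36) = 36; EF_Task 8 = 36+5 = 41
ES_Task 9 = 24; EF_Task 9 = 24+6 = 30
ES_Task 10 = max(EF_Task 4=33, EF_Task 7=38, EF_Task 8=41, EF_Task 9=30) = 41; EF_Task 10 = 41+10 = 51
Expected project duration μ = 51 weeks. Critical path: Task 1 → Task 3 → Task 5 → Task 8 → Task 10.

Variance along critical path = 5.444 + 4.000 + 7.111 + 0.444 + 4.000 = 21.000; σ = 4.583 weeks.
D = μ + z·σ = 51 + 0.842·4.583 = 54.9 weeks

54.9 weeks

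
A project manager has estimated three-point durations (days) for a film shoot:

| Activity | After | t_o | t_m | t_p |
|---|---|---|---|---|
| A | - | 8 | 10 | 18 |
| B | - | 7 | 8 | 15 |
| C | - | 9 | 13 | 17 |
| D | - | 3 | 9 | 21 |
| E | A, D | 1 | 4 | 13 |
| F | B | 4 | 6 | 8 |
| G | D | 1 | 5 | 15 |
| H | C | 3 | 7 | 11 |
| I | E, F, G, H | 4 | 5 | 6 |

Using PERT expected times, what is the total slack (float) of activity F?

5 days

te_A = (8 + 4·10 + 18)/6 = 66/6 = 11
te_B = (7 + 4·8 + 15)/6 = 54/6 = 9
te_C = (9 + 4·13 + 17)/6 = 78/6 = 13
te_D = (3 + 4·9 + 21)/6 = 60/6 = 10
te_E = (1 + 4·4 + 13)/6 = 30/6 = 5
te_F = (4 + 4·6 + 8)/6 = 36/6 = 6
te_G = (1 + 4·5 + 15)/6 = 36/6 = 6
te_H = (3 + 4·7 + 11)/6 = 42/6 = 7
te_I = (4 + 4·5 + 6)/6 = 30/6 = 5

Forward pass:
ES_A = 0; EF_A = 11
ES_B = 0; EF_B = 9
ES_C = 0; EF_C = 13
ES_D = 0; EF_D = 10
ES_E = max(EF_A=11, EF_D=10) = 11; EF_E = 11+5 = 16
ES_F = 9; EF_F = 9+6 = 15
ES_G = 10; EF_G = 10+6 = 16
ES_H = 13; EF_H = 13+7 = 20
ES_I = max(EF_E=16, EF_F=15, EF_G=16, EF_H=20) = 20; EF_I = 20+5 = 25
Expected project duration μ = 25 days. Critical path: C → H → I.

Backward pass:
LF_I = 25; LS_I = 25−5 = 20
LF_H = LS_I = 20; LS_H = 20−7 = 13
LF_G = LS_I = 20; LS_G = 20−6 = 14
LF_F = LS_I = 20; LS_F = 20−6 = 14
LF_E = LS_I = 20; LS_E = 20−5 = 15
LF_D = min(LS_E=15, LS_G=14) = 14; LS_D = 14−10 = 4
LF_C = LS_H = 13; LS_C = 13−13 = 0
LF_B = LS_F = 14; LS_B = 14−9 = 5
LF_A = LS_E = 15; LS_A = 15−11 = 4
Slack_F = LS_F − ES_F = 14 − 9 = 5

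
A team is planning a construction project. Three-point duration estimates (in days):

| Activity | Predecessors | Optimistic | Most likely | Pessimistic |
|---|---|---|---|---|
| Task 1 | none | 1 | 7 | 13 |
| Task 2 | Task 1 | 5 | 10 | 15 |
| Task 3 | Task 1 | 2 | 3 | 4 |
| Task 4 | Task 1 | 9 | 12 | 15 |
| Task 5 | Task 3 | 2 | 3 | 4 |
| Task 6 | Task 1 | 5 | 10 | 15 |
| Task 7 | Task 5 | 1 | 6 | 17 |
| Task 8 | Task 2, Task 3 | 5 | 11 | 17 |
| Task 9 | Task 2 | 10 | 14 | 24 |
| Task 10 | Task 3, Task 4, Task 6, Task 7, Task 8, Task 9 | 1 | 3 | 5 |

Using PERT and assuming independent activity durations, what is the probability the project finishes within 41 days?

0.954

te_Task 1 = (1 + 4·7 + 13)/6 = 42/6 = 7; σ²_Task 1 = ((13−1)/6)² = 4.000
te_Task 2 = (5 + 4·10 + 15)/6 = 60/6 = 10; σ²_Task 2 = ((15−5)/6)² = 2.778
te_Task 3 = (2 + 4·3 + 4)/6 = 18/6 = 3; σ²_Task 3 = ((4−2)/6)² = 0.111
te_Task 4 = (9 + 4·12 + 15)/6 = 72/6 = 12; σ²_Task 4 = ((15−9)/6)² = 1.000
te_Task 5 = (2 + 4·3 + 4)/6 = 18/6 = 3; σ²_Task 5 = ((4−2)/6)² = 0.111
te_Task 6 = (5 + 4·10 + 15)/6 = 60/6 = 10; σ²_Task 6 = ((15−5)/6)² = 2.778
te_Task 7 = (1 + 4·6 + 17)/6 = 42/6 = 7; σ²_Task 7 = ((17−1)/6)² = 7.111
te_Task 8 = (5 + 4·11 + 17)/6 = 66/6 = 11; σ²_Task 8 = ((17−5)/6)² = 4.000
te_Task 9 = (10 + 4·14 + 24)/6 = 90/6 = 15; σ²_Task 9 = ((24−10)/6)² = 5.444
te_Task 10 = (1 + 4·3 + 5)/6 = 18/6 = 3; σ²_Task 10 = ((5−1)/6)² = 0.444

Forward pass:
ES_Task 1 = 0; EF_Task 1 = 7
ES_Task 2 = 7; EF_Task 2 = 7+10 = 17
ES_Task 3 = 7; EF_Task 3 = 7+3 = 10
ES_Task 4 = 7; EF_Task 4 = 7+12 = 19
ES_Task 5 = 10; EF_Task 5 = 10+3 = 13
ES_Task 6 = 7; EF_Task 6 = 7+10 = 17
ES_Task 7 = 13; EF_Task 7 = 13+7 = 20
ES_Task 8 = max(EF_Task 2=17, EF_Task 3=10) = 17; EF_Task 8 = 17+11 = 28
ES_Task 9 = 17; EF_Task 9 = 17+15 = 32
ES_Task 10 = max(EF_Task 3=10, EF_Task 4=19, EF_Task 6=17, EF_Task 7=20, EF_Task 8=28, EF_Task 9=32) = 32; EF_Task 10 = 32+3 = 35
Expected project duration μ = 35 days. Critical path: Task 1 → Task 2 → Task 9 → Task 10.

Variance along critical path = 4.000 + 2.778 + 5.444 + 0.444 = 12.667; σ = √12.667 = 3.559 days.
Z = (41 − 35) / 3.559 = 1.686
P(T ≤ 41) = Φ(1.686) ≈ 0.954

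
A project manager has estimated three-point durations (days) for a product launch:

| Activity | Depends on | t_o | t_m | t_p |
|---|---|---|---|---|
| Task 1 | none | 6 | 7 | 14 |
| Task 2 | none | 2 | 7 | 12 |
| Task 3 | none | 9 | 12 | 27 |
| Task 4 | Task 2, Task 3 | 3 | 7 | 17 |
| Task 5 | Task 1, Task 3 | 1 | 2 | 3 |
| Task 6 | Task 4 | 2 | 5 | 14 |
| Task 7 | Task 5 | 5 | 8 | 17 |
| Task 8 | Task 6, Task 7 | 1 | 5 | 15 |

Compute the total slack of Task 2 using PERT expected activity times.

te_Task 1 = (6 + 4·7 + 14)/6 = 48/6 = 8
te_Task 2 = (2 + 4·7 + 12)/6 = 42/6 = 7
te_Task 3 = (9 + 4·12 + 27)/6 = 84/6 = 14
te_Task 4 = (3 + 4·7 + 17)/6 = 48/6 = 8
te_Task 5 = (1 + 4·2 + 3)/6 = 12/6 = 2
te_Task 6 = (2 + 4·5 + 14)/6 = 36/6 = 6
te_Task 7 = (5 + 4·8 + 17)/6 = 54/6 = 9
te_Task 8 = (1 + 4·5 + 15)/6 = 36/6 = 6

Forward pass:
ES_Task 1 = 0; EF_Task 1 = 8
ES_Task 2 = 0; EF_Task 2 = 7
ES_Task 3 = 0; EF_Task 3 = 14
ES_Task 4 = max(EF_Task 2=7, EF_Task 3=14) = 14; EF_Task 4 = 14+8 = 22
ES_Task 5 = max(EF_Task 1=8, EF_Task 3=14) = 14; EF_Task 5 = 14+2 = 16
ES_Task 6 = 22; EF_Task 6 = 22+6 = 28
ES_Task 7 = 16; EF_Task 7 = 16+9 = 25
ES_Task 8 = max(EF_Task 6=28, EF_Task 7=25) = 28; EF_Task 8 = 28+6 = 34
Expected project duration μ = 34 days. Critical path: Task 3 → Task 4 → Task 6 → Task 8.

Backward pass:
LF_Task 8 = 34; LS_Task 8 = 34−6 = 28
LF_Task 7 = LS_Task 8 = 28; LS_Task 7 = 28−9 = 19
LF_Task 6 = LS_Task 8 = 28; LS_Task 6 = 28−6 = 22
LF_Task 5 = LS_Task 7 = 19; LS_Task 5 = 19−2 = 17
LF_Task 4 = LS_Task 6 = 22; LS_Task 4 = 22−8 = 14
LF_Task 3 = min(LS_Task 4=14, LS_Task 5=17) = 14; LS_Task 3 = 14−14 = 0
LF_Task 2 = LS_Task 4 = 14; LS_Task 2 = 14−7 = 7
LF_Task 1 = LS_Task 5 = 17; LS_Task 1 = 17−8 = 9
Slack_Task 2 = LS_Task 2 − ES_Task 2 = 7 − 0 = 7

7 days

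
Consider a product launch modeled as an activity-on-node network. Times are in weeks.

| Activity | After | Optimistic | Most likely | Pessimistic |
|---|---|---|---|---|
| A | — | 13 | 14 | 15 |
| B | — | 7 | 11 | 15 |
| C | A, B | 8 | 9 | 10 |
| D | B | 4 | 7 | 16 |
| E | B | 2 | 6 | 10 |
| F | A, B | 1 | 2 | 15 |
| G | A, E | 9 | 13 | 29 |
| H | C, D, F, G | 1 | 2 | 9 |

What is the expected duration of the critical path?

te_A = (13 + 4·14 + 15)/6 = 84/6 = 14
te_B = (7 + 4·11 + 15)/6 = 66/6 = 11
te_C = (8 + 4·9 + 10)/6 = 54/6 = 9
te_D = (4 + 4·7 + 16)/6 = 48/6 = 8
te_E = (2 + 4·6 + 10)/6 = 36/6 = 6
te_F = (1 + 4·2 + 15)/6 = 24/6 = 4
te_G = (9 + 4·13 + 29)/6 = 90/6 = 15
te_H = (1 + 4·2 + 9)/6 = 18/6 = 3

Forward pass:
ES_A = 0; EF_A = 14
ES_B = 0; EF_B = 11
ES_C = max(EF_A=14, EF_B=11) = 14; EF_C = 14+9 = 23
ES_D = 11; EF_D = 11+8 = 19
ES_E = 11; EF_E = 11+6 = 17
ES_F = max(EF_A=14, EF_B=11) = 14; EF_F = 14+4 = 18
ES_G = max(EF_A=14, EF_E=17) = 17; EF_G = 17+15 = 32
ES_H = max(EF_C=23, EF_D=19, EF_F=18, EF_G=32) = 32; EF_H = 32+3 = 35
Expected project duration μ = 35 weeks. Critical path: B → E → G → H.

35 weeks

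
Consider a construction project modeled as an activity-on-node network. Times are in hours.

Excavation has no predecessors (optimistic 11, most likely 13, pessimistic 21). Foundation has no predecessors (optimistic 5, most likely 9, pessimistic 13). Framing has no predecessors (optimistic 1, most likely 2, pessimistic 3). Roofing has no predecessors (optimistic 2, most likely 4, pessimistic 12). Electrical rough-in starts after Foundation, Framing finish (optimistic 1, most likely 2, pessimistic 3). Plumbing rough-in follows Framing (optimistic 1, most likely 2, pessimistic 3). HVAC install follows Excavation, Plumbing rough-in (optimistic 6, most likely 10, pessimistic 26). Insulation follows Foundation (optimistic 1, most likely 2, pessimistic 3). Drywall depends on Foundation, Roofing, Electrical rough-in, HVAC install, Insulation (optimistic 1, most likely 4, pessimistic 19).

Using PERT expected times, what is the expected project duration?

te_Excavation = (11 + 4·13 + 21)/6 = 84/6 = 14
te_Foundation = (5 + 4·9 + 13)/6 = 54/6 = 9
te_Framing = (1 + 4·2 + 3)/6 = 12/6 = 2
te_Roofing = (2 + 4·4 + 12)/6 = 30/6 = 5
te_Electrical rough-in = (1 + 4·2 + 3)/6 = 12/6 = 2
te_Plumbing rough-in = (1 + 4·2 + 3)/6 = 12/6 = 2
te_HVAC install = (6 + 4·10 + 26)/6 = 72/6 = 12
te_Insulation = (1 + 4·2 + 3)/6 = 12/6 = 2
te_Drywall = (1 + 4·4 + 19)/6 = 36/6 = 6

Forward pass:
ES_Excavation = 0; EF_Excavation = 14
ES_Foundation = 0; EF_Foundation = 9
ES_Framing = 0; EF_Framing = 2
ES_Roofing = 0; EF_Roofing = 5
ES_Electrical rough-in = max(EF_Foundation=9, EF_Framing=2) = 9; EF_Electrical rough-in = 9+2 = 11
ES_Plumbing rough-in = 2; EF_Plumbing rough-in = 2+2 = 4
ES_HVAC install = max(EF_Excavation=14, EF_Plumbing rough-in=4) = 14; EF_HVAC install = 14+12 = 26
ES_Insulation = 9; EF_Insulation = 9+2 = 11
ES_Drywall = max(EF_Foundation=9, EF_Roofing=5, EF_Electrical rough-in=11, EF_HVAC install=26, EF_Insulation=11) = 26; EF_Drywall = 26+6 = 32
Expected project duration μ = 32 hours. Critical path: Excavation → HVAC install → Drywall.

32 hours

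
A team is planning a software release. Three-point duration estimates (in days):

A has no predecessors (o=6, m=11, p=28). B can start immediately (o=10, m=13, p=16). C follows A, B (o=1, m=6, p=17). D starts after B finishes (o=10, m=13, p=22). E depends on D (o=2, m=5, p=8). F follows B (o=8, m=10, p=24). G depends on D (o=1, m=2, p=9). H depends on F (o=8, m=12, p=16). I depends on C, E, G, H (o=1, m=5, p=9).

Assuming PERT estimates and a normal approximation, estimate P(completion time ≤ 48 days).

te_A = (6 + 4·11 + 28)/6 = 78/6 = 13; σ²_A = ((28−6)/6)² = 13.444
te_B = (10 + 4·13 + 16)/6 = 78/6 = 13; σ²_B = ((16−10)/6)² = 1.000
te_C = (1 + 4·6 + 17)/6 = 42/6 = 7; σ²_C = ((17−1)/6)² = 7.111
te_D = (10 + 4·13 + 22)/6 = 84/6 = 14; σ²_D = ((22−10)/6)² = 4.000
te_E = (2 + 4·5 + 8)/6 = 30/6 = 5; σ²_E = ((8−2)/6)² = 1.000
te_F = (8 + 4·10 + 24)/6 = 72/6 = 12; σ²_F = ((24−8)/6)² = 7.111
te_G = (1 + 4·2 + 9)/6 = 18/6 = 3; σ²_G = ((9−1)/6)² = 1.778
te_H = (8 + 4·12 + 16)/6 = 72/6 = 12; σ²_H = ((16−8)/6)² = 1.778
te_I = (1 + 4·5 + 9)/6 = 30/6 = 5; σ²_I = ((9−1)/6)² = 1.778

Forward pass:
ES_A = 0; EF_A = 13
ES_B = 0; EF_B = 13
ES_C = max(EF_A=13, EF_B=13) = 13; EF_C = 13+7 = 20
ES_D = 13; EF_D = 13+14 = 27
ES_E = 27; EF_E = 27+5 = 32
ES_F = 13; EF_F = 13+12 = 25
ES_G = 27; EF_G = 27+3 = 30
ES_H = 25; EF_H = 25+12 = 37
ES_I = max(EF_C=20, EF_E=32, EF_G=30, EF_H=37) = 37; EF_I = 37+5 = 42
Expected project duration μ = 42 days. Critical path: B → F → H → I.

Variance along critical path = 1.000 + 7.111 + 1.778 + 1.778 = 11.667; σ = √11.667 = 3.416 days.
Z = (48 − 42) / 3.416 = 1.757
P(T ≤ 48) = Φ(1.757) ≈ 0.961

0.961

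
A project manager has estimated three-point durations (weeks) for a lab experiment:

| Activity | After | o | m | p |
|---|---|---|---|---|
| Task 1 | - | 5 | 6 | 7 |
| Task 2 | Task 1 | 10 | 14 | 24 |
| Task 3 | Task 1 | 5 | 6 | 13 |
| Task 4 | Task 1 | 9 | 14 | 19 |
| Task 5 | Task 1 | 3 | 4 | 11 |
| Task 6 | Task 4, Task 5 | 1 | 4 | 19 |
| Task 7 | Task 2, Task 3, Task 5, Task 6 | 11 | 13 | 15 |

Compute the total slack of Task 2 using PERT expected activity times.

5 weeks

te_Task 1 = (5 + 4·6 + 7)/6 = 36/6 = 6
te_Task 2 = (10 + 4·14 + 24)/6 = 90/6 = 15
te_Task 3 = (5 + 4·6 + 13)/6 = 42/6 = 7
te_Task 4 = (9 + 4·14 + 19)/6 = 84/6 = 14
te_Task 5 = (3 + 4·4 + 11)/6 = 30/6 = 5
te_Task 6 = (1 + 4·4 + 19)/6 = 36/6 = 6
te_Task 7 = (11 + 4·13 + 15)/6 = 78/6 = 13

Forward pass:
ES_Task 1 = 0; EF_Task 1 = 6
ES_Task 2 = 6; EF_Task 2 = 6+15 = 21
ES_Task 3 = 6; EF_Task 3 = 6+7 = 13
ES_Task 4 = 6; EF_Task 4 = 6+14 = 20
ES_Task 5 = 6; EF_Task 5 = 6+5 = 11
ES_Task 6 = max(EF_Task 4=20, EF_Task 5=11) = 20; EF_Task 6 = 20+6 = 26
ES_Task 7 = max(EF_Task 2=21, EF_Task 3=13, EF_Task 5=11, EF_Task 6=26) = 26; EF_Task 7 = 26+13 = 39
Expected project duration μ = 39 weeks. Critical path: Task 1 → Task 4 → Task 6 → Task 7.

Backward pass:
LF_Task 7 = 39; LS_Task 7 = 39−13 = 26
LF_Task 6 = LS_Task 7 = 26; LS_Task 6 = 26−6 = 20
LF_Task 5 = min(LS_Task 6=20, LS_Task 7=26) = 20; LS_Task 5 = 20−5 = 15
LF_Task 4 = LS_Task 6 = 20; LS_Task 4 = 20−14 = 6
LF_Task 3 = LS_Task 7 = 26; LS_Task 3 = 26−7 = 19
LF_Task 2 = LS_Task 7 = 26; LS_Task 2 = 26−15 = 11
LF_Task 1 = min(LS_Task 2=11, LS_Task 3=19, LS_Task 4=6, LS_Task 5=15) = 6; LS_Task 1 = 6−6 = 0
Slack_Task 2 = LS_Task 2 − ES_Task 2 = 11 − 6 = 5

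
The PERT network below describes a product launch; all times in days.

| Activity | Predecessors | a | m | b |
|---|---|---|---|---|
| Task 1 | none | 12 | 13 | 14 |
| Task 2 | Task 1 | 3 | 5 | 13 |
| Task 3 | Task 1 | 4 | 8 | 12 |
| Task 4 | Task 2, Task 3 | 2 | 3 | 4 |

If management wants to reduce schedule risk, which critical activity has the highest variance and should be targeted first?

te_Task 1 = (12 + 4·13 + 14)/6 = 78/6 = 13; σ²_Task 1 = ((14−12)/6)² = 0.111
te_Task 2 = (3 + 4·5 + 13)/6 = 36/6 = 6; σ²_Task 2 = ((13−3)/6)² = 2.778
te_Task 3 = (4 + 4·8 + 12)/6 = 48/6 = 8; σ²_Task 3 = ((12−4)/6)² = 1.778
te_Task 4 = (2 + 4·3 + 4)/6 = 18/6 = 3; σ²_Task 4 = ((4−2)/6)² = 0.111

Forward pass:
ES_Task 1 = 0; EF_Task 1 = 13
ES_Task 2 = 13; EF_Task 2 = 13+6 = 19
ES_Task 3 = 13; EF_Task 3 = 13+8 = 21
ES_Task 4 = max(EF_Task 2=19, EF_Task 3=21) = 21; EF_Task 4 = 21+3 = 24
Expected project duration μ = 24 days. Critical path: Task 1 → Task 3 → Task 4.

Variances on critical path: σ²_Task 1=0.111, σ²_Task 3=1.778, σ²_Task 4=0.111.
Largest is σ²_Task 3 = 1.778.

Task 3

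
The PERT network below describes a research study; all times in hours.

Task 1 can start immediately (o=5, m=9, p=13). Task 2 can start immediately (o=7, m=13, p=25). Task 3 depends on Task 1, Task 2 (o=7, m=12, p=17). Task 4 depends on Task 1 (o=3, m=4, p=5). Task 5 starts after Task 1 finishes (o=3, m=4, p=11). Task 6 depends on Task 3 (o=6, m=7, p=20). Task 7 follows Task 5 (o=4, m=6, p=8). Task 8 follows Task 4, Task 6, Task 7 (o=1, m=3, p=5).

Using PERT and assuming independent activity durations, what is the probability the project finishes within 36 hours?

0.317

te_Task 1 = (5 + 4·9 + 13)/6 = 54/6 = 9; σ²_Task 1 = ((13−5)/6)² = 1.778
te_Task 2 = (7 + 4·13 + 25)/6 = 84/6 = 14; σ²_Task 2 = ((25−7)/6)² = 9.000
te_Task 3 = (7 + 4·12 + 17)/6 = 72/6 = 12; σ²_Task 3 = ((17−7)/6)² = 2.778
te_Task 4 = (3 + 4·4 + 5)/6 = 24/6 = 4; σ²_Task 4 = ((5−3)/6)² = 0.111
te_Task 5 = (3 + 4·4 + 11)/6 = 30/6 = 5; σ²_Task 5 = ((11−3)/6)² = 1.778
te_Task 6 = (6 + 4·7 + 20)/6 = 54/6 = 9; σ²_Task 6 = ((20−6)/6)² = 5.444
te_Task 7 = (4 + 4·6 + 8)/6 = 36/6 = 6; σ²_Task 7 = ((8−4)/6)² = 0.444
te_Task 8 = (1 + 4·3 + 5)/6 = 18/6 = 3; σ²_Task 8 = ((5−1)/6)² = 0.444

Forward pass:
ES_Task 1 = 0; EF_Task 1 = 9
ES_Task 2 = 0; EF_Task 2 = 14
ES_Task 3 = max(EF_Task 1=9, EF_Task 2=14) = 14; EF_Task 3 = 14+12 = 26
ES_Task 4 = 9; EF_Task 4 = 9+4 = 13
ES_Task 5 = 9; EF_Task 5 = 9+5 = 14
ES_Task 6 = 26; EF_Task 6 = 26+9 = 35
ES_Task 7 = 14; EF_Task 7 = 14+6 = 20
ES_Task 8 = max(EF_Task 4=13, EF_Task 6=35, EF_Task 7=20) = 35; EF_Task 8 = 35+3 = 38
Expected project duration μ = 38 hours. Critical path: Task 2 → Task 3 → Task 6 → Task 8.

Variance along critical path = 9.000 + 2.778 + 5.444 + 0.444 = 17.667; σ = √17.667 = 4.203 hours.
Z = (36 − 38) / 4.203 = -0.476
P(T ≤ 36) = Φ(-0.476) ≈ 0.317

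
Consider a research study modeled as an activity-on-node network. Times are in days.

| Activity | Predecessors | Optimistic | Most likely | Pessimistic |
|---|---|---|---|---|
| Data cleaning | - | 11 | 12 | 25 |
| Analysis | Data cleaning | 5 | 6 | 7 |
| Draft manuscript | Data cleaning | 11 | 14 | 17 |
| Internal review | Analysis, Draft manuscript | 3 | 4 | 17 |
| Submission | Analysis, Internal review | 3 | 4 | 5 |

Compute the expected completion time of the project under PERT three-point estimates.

te_Data cleaning = (11 + 4·12 + 25)/6 = 84/6 = 14
te_Analysis = (5 + 4·6 + 7)/6 = 36/6 = 6
te_Draft manuscript = (11 + 4·14 + 17)/6 = 84/6 = 14
te_Internal review = (3 + 4·4 + 17)/6 = 36/6 = 6
te_Submission = (3 + 4·4 + 5)/6 = 24/6 = 4

Forward pass:
ES_Data cleaning = 0; EF_Data cleaning = 14
ES_Analysis = 14; EF_Analysis = 14+6 = 20
ES_Draft manuscript = 14; EF_Draft manuscript = 14+14 = 28
ES_Internal review = max(EF_Analysis=20, EF_Draft manuscript=28) = 28; EF_Internal review = 28+6 = 34
ES_Submission = max(EF_Analysis=20, EF_Internal review=34) = 34; EF_Submission = 34+4 = 38
Expected project duration μ = 38 days. Critical path: Data cleaning → Draft manuscript → Internal review → Submission.

38 days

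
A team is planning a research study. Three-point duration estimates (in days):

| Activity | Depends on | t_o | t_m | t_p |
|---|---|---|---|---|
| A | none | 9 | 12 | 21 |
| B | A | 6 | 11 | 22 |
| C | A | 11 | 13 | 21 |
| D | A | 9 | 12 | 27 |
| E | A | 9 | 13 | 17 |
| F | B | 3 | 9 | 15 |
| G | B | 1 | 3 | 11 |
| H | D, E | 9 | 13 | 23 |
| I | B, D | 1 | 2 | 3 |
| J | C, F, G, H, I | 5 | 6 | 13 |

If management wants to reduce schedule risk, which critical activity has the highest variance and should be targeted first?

D

te_A = (9 + 4·12 + 21)/6 = 78/6 = 13; σ²_A = ((21−9)/6)² = 4.000
te_B = (6 + 4·11 + 22)/6 = 72/6 = 12; σ²_B = ((22−6)/6)² = 7.111
te_C = (11 + 4·13 + 21)/6 = 84/6 = 14; σ²_C = ((21−11)/6)² = 2.778
te_D = (9 + 4·12 + 27)/6 = 84/6 = 14; σ²_D = ((27−9)/6)² = 9.000
te_E = (9 + 4·13 + 17)/6 = 78/6 = 13; σ²_E = ((17−9)/6)² = 1.778
te_F = (3 + 4·9 + 15)/6 = 54/6 = 9; σ²_F = ((15−3)/6)² = 4.000
te_G = (1 + 4·3 + 11)/6 = 24/6 = 4; σ²_G = ((11−1)/6)² = 2.778
te_H = (9 + 4·13 + 23)/6 = 84/6 = 14; σ²_H = ((23−9)/6)² = 5.444
te_I = (1 + 4·2 + 3)/6 = 12/6 = 2; σ²_I = ((3−1)/6)² = 0.111
te_J = (5 + 4·6 + 13)/6 = 42/6 = 7; σ²_J = ((13−5)/6)² = 1.778

Forward pass:
ES_A = 0; EF_A = 13
ES_B = 13; EF_B = 13+12 = 25
ES_C = 13; EF_C = 13+14 = 27
ES_D = 13; EF_D = 13+14 = 27
ES_E = 13; EF_E = 13+13 = 26
ES_F = 25; EF_F = 25+9 = 34
ES_G = 25; EF_G = 25+4 = 29
ES_H = max(EF_D=27, EF_E=26) = 27; EF_H = 27+14 = 41
ES_I = max(EF_B=25, EF_D=27) = 27; EF_I = 27+2 = 29
ES_J = max(EF_C=27, EF_F=34, EF_G=29, EF_H=41, EF_I=29) = 41; EF_J = 41+7 = 48
Expected project duration μ = 48 days. Critical path: A → D → H → J.

Variances on critical path: σ²_A=4.000, σ²_D=9.000, σ²_H=5.444, σ²_J=1.778.
Largest is σ²_D = 9.000.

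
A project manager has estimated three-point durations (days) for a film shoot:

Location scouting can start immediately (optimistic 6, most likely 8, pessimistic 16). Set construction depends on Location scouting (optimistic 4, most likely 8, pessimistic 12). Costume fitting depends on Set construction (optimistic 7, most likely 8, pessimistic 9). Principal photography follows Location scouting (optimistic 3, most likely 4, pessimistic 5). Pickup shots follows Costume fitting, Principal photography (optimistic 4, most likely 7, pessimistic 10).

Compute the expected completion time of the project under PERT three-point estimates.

32 days

te_Location scouting = (6 + 4·8 + 16)/6 = 54/6 = 9
te_Set construction = (4 + 4·8 + 12)/6 = 48/6 = 8
te_Costume fitting = (7 + 4·8 + 9)/6 = 48/6 = 8
te_Principal photography = (3 + 4·4 + 5)/6 = 24/6 = 4
te_Pickup shots = (4 + 4·7 + 10)/6 = 42/6 = 7

Forward pass:
ES_Location scouting = 0; EF_Location scouting = 9
ES_Set construction = 9; EF_Set construction = 9+8 = 17
ES_Costume fitting = 17; EF_Costume fitting = 17+8 = 25
ES_Principal photography = 9; EF_Principal photography = 9+4 = 13
ES_Pickup shots = max(EF_Costume fitting=25, EF_Principal photography=13) = 25; EF_Pickup shots = 25+7 = 32
Expected project duration μ = 32 days. Critical path: Location scouting → Set construction → Costume fitting → Pickup shots.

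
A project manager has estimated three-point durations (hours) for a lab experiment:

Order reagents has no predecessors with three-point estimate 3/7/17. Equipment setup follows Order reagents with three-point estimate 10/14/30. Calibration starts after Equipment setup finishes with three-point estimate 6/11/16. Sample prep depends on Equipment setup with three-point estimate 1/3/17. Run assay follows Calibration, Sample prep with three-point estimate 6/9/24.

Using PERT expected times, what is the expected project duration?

te_Order reagents = (3 + 4·7 + 17)/6 = 48/6 = 8
te_Equipment setup = (10 + 4·14 + 30)/6 = 96/6 = 16
te_Calibration = (6 + 4·11 + 16)/6 = 66/6 = 11
te_Sample prep = (1 + 4·3 + 17)/6 = 30/6 = 5
te_Run assay = (6 + 4·9 + 24)/6 = 66/6 = 11

Forward pass:
ES_Order reagents = 0; EF_Order reagents = 8
ES_Equipment setup = 8; EF_Equipment setup = 8+16 = 24
ES_Calibration = 24; EF_Calibration = 24+11 = 35
ES_Sample prep = 24; EF_Sample prep = 24+5 = 29
ES_Run assay = max(EF_Calibration=35, EF_Sample prep=29) = 35; EF_Run assay = 35+11 = 46
Expected project duration μ = 46 hours. Critical path: Order reagents → Equipment setup → Calibration → Run assay.

46 hours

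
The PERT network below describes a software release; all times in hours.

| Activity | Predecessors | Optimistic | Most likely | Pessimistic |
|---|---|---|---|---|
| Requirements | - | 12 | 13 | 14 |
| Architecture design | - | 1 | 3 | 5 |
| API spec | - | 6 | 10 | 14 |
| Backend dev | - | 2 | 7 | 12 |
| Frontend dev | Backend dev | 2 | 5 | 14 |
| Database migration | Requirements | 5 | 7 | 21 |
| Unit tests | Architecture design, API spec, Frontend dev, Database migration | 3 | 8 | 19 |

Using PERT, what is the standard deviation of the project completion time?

3.79 hours

te_Requirements = (12 + 4·13 + 14)/6 = 78/6 = 13; σ²_Requirements = ((14−12)/6)² = 0.111
te_Architecture design = (1 + 4·3 + 5)/6 = 18/6 = 3; σ²_Architecture design = ((5−1)/6)² = 0.444
te_API spec = (6 + 4·10 + 14)/6 = 60/6 = 10; σ²_API spec = ((14−6)/6)² = 1.778
te_Backend dev = (2 + 4·7 + 12)/6 = 42/6 = 7; σ²_Backend dev = ((12−2)/6)² = 2.778
te_Frontend dev = (2 + 4·5 + 14)/6 = 36/6 = 6; σ²_Frontend dev = ((14−2)/6)² = 4.000
te_Database migration = (5 + 4·7 + 21)/6 = 54/6 = 9; σ²_Database migration = ((21−5)/6)² = 7.111
te_Unit tests = (3 + 4·8 + 19)/6 = 54/6 = 9; σ²_Unit tests = ((19−3)/6)² = 7.111

Forward pass:
ES_Requirements = 0; EF_Requirements = 13
ES_Architecture design = 0; EF_Architecture design = 3
ES_API spec = 0; EF_API spec = 10
ES_Backend dev = 0; EF_Backend dev = 7
ES_Frontend dev = 7; EF_Frontend dev = 7+6 = 13
ES_Database migration = 13; EF_Database migration = 13+9 = 22
ES_Unit tests = max(EF_Architecture design=3, EF_API spec=10, EF_Frontend dev=13, EF_Database migration=22) = 22; EF_Unit tests = 22+9 = 31
Expected project duration μ = 31 hours. Critical path: Requirements → Database migration → Unit tests.

Variance along critical path = 0.111 + 7.111 + 7.111 = 14.333
σ = √14.333 = 3.786 hours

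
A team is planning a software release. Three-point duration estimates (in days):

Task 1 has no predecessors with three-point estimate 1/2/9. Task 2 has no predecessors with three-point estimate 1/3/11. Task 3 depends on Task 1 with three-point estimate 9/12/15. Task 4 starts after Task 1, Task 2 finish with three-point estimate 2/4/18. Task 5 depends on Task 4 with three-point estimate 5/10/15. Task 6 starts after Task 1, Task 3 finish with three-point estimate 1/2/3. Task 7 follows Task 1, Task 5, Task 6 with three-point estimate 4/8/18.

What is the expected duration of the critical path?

te_Task 1 = (1 + 4·2 + 9)/6 = 18/6 = 3
te_Task 2 = (1 + 4·3 + 11)/6 = 24/6 = 4
te_Task 3 = (9 + 4·12 + 15)/6 = 72/6 = 12
te_Task 4 = (2 + 4·4 + 18)/6 = 36/6 = 6
te_Task 5 = (5 + 4·10 + 15)/6 = 60/6 = 10
te_Task 6 = (1 + 4·2 + 3)/6 = 12/6 = 2
te_Task 7 = (4 + 4·8 + 18)/6 = 54/6 = 9

Forward pass:
ES_Task 1 = 0; EF_Task 1 = 3
ES_Task 2 = 0; EF_Task 2 = 4
ES_Task 3 = 3; EF_Task 3 = 3+12 = 15
ES_Task 4 = max(EF_Task 1=3, EF_Task 2=4) = 4; EF_Task 4 = 4+6 = 10
ES_Task 5 = 10; EF_Task 5 = 10+10 = 20
ES_Task 6 = max(EF_Task 1=3, EF_Task 3=15) = 15; EF_Task 6 = 15+2 = 17
ES_Task 7 = max(EF_Task 1=3, EF_Task 5=20, EF_Task 6=17) = 20; EF_Task 7 = 20+9 = 29
Expected project duration μ = 29 days. Critical path: Task 2 → Task 4 → Task 5 → Task 7.

29 days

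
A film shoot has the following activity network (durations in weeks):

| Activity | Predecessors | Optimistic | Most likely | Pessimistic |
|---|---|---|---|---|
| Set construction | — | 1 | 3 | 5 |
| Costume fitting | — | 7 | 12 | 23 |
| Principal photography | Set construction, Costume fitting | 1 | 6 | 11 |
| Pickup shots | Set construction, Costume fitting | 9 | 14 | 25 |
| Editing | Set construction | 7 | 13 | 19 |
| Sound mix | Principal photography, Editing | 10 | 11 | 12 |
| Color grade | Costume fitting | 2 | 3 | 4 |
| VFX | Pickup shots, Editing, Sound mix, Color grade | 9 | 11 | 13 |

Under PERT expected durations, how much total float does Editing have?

3 weeks

te_Set construction = (1 + 4·3 + 5)/6 = 18/6 = 3
te_Costume fitting = (7 + 4·12 + 23)/6 = 78/6 = 13
te_Principal photography = (1 + 4·6 + 11)/6 = 36/6 = 6
te_Pickup shots = (9 + 4·14 + 25)/6 = 90/6 = 15
te_Editing = (7 + 4·13 + 19)/6 = 78/6 = 13
te_Sound mix = (10 + 4·11 + 12)/6 = 66/6 = 11
te_Color grade = (2 + 4·3 + 4)/6 = 18/6 = 3
te_VFX = (9 + 4·11 + 13)/6 = 66/6 = 11

Forward pass:
ES_Set construction = 0; EF_Set construction = 3
ES_Costume fitting = 0; EF_Costume fitting = 13
ES_Principal photography = max(EF_Set construction=3, EF_Costume fitting=13) = 13; EF_Principal photography = 13+6 = 19
ES_Pickup shots = max(EF_Set construction=3, EF_Costume fitting=13) = 13; EF_Pickup shots = 13+15 = 28
ES_Editing = 3; EF_Editing = 3+13 = 16
ES_Sound mix = max(EF_Principal photography=19, EF_Editing=16) = 19; EF_Sound mix = 19+11 = 30
ES_Color grade = 13; EF_Color grade = 13+3 = 16
ES_VFX = max(EF_Pickup shots=28, EF_Editing=16, EF_Sound mix=30, EF_Color grade=16) = 30; EF_VFX = 30+11 = 41
Expected project duration μ = 41 weeks. Critical path: Costume fitting → Principal photography → Sound mix → VFX.

Backward pass:
LF_VFX = 41; LS_VFX = 41−11 = 30
LF_Color grade = LS_VFX = 30; LS_Color grade = 30−3 = 27
LF_Sound mix = LS_VFX = 30; LS_Sound mix = 30−11 = 19
LF_Editing = min(LS_Sound mix=19, LS_VFX=30) = 19; LS_Editing = 19−13 = 6
LF_Pickup shots = LS_VFX = 30; LS_Pickup shots = 30−15 = 15
LF_Principal photography = LS_Sound mix = 19; LS_Principal photography = 19−6 = 13
LF_Costume fitting = min(LS_Principal photography=13, LS_Pickup shots=15, LS_Color grade=27) = 13; LS_Costume fitting = 13−13 = 0
LF_Set construction = min(LS_Principal photography=13, LS_Pickup shots=15, LS_Editing=6) = 6; LS_Set construction = 6−3 = 3
Slack_Editing = LS_Editing − ES_Editing = 6 − 3 = 3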